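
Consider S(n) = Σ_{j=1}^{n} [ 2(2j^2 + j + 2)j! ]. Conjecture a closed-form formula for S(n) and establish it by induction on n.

S(n) = (4n + 2)(n + 1)! - 2

We claim S(n) = (4n + 2)(n + 1)! - 2 for all n ≥ 1.
Base case (n = 1): S(1) = 10, and the closed form gives 10. They agree.
Inductive step: assume the claim holds for n = j, so S(j) = (4j + 2)(j + 1)! - 2.
Then S(j+1) = S(j) + (2(2j^2 + 5j + 5)(j + 1)!) = ((4j + 2)(j + 1)! - 2) + (2(2j^2 + 5j + 5)(j + 1)!).
Simplifying, S(j+1) = (4(j+1) + 2)((j+1) + 1)! - 2,
which is the closed form with n = j+1.
By the principle of mathematical induction, the result holds for all n ≥ 1.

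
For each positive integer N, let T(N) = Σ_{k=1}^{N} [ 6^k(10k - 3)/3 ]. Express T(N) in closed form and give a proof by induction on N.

We claim T(N) = 2·6^N(2N - 1) + 2 for all N ≥ 1.
Base step (N = 1): T(1) = 14, and the closed form gives 14. They agree.
For the inductive step, assume it holds for an arbitrary k ≥ 1, so T(k) = 2·6^k(2k - 1) + 2.
Then T(k+1) = T(k) + (6^k(20k + 14)) = (2·6^k(2k - 1) + 2) + (6^k(20k + 14)).
Simplifying, T(k+1) = 24·6^k·k + 12·6^k + 2 = 2·6^(k+1)(2(k+1) - 1) + 2,
which is the closed form with N = k+1.
This completes the induction.

T(N) = 2·6^N(2N - 1) + 2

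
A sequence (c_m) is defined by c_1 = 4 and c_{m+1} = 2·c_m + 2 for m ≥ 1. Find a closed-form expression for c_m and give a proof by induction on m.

Computing the first terms: c_1 = 4, c_2 = 10, c_3 = 22. This suggests c_m = 3·2^m - 2.
Base case (m = 1): the formula gives 4 = 4 = c_1.
For the inductive step, assume it holds for an arbitrary r ≥ 1, so c_r = 3·2^r - 2.
Then c_{r+1} = 2·c_r + 2 = 2·(3·2^r - 2) + 2 = 3·2^(r + 1) - 2,
which is the claimed formula at m = r+1.
By induction, the statement is established for all m ≥ 1.

c_m = 3·2^m - 2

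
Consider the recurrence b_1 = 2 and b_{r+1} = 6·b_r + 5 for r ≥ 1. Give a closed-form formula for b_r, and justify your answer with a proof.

b_r = 3·6^(r - 1) - 1

Computing the first terms: b_1 = 2, b_2 = 17, b_3 = 107. This suggests b_r = 3·6^(r - 1) - 1.
For the base case r = 1: the formula gives 2 = 2 = b_1.
Inductive step: suppose the statement holds for some p ≥ 1, so b_p = 3·6^(p - 1) - 1.
Then b_{p+1} = 6·b_p + 5 = 6·(3·6^(p - 1) - 1) + 5 = 3·6^p - 1 = 3·6^((p+1) - 1) - 1,
which is the claimed formula at r = p+1.
By the principle of mathematical induction, the result holds for all r ≥ 1.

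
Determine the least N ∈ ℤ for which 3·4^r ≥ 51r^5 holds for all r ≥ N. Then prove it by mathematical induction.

At r = 10: 3145728 < 5100000, so the inequality fails and N ≥ 11. We prove 3·4^r ≥ 51r^5 for all r ≥ 11.
Base case (r = 11): 3·4^r = 12582912 and 51r^5 = 8213601, so 12582912 ≥ 8213601.
Suppose the result is true for r = m, so 3·4^m ≥ 51m^5.
Then 3·4^(m + 1) = 4·(3·4^m) ≥ 4·(51m^5).
Also, for m ≥ 11 we have 4·(51m^5) ≥ 51(m+1)^5, since 4 ≥ (1 + 1/m)^5 for all m ≥ 11.
Combining, 3·4^(m + 1) ≥ 51(m+1)^5.
By induction, the statement is established for all r ≥ 11.
Hence the smallest such N is 11.

N = 11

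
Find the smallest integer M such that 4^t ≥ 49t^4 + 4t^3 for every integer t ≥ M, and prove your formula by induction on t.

M = 10

At t = 9: 262144 < 324405, so the inequality fails and M ≥ 10. We prove 4^t ≥ 49t^4 + 4t^3 for all t ≥ 10.
Base step (t = 10): 4^t = 1048576 and 49t^4 + 4t^3 = 494000, so 1048576 ≥ 494000.
Inductive step: assume the claim holds for t = r, so 4^r ≥ 49r^4 + 4r^3.
Then 4^(r + 1) = 4·(4^r) ≥ 4·(49r^4 + 4r^3).
Also, for r ≥ 10 we have 4·(49r^4 + 4r^3) ≥ 49(r+1)^4 + 4(r+1)^3, since 4·(49r^4 + 4r^3) − (49(r+1)^4 + 4(r+1)^3) = 147r^4 - 184r^3 - 306r^2 - 208r - 53, which is nonnegative for all r ≥ 10.
Combining, 4^(r + 1) ≥ 49(r+1)^4 + 4(r+1)^3.
By induction, the statement is established for all t ≥ 10.
Hence the smallest such M is 10.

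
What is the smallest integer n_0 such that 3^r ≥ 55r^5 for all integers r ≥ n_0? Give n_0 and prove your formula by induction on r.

n_0 = 17

At r = 16: 43046721 < 57671680, so the inequality fails and n_0 ≥ 17. We prove 3^r ≥ 55r^5 for all r ≥ 17.
Base step (r = 17): 3^r = 129140163 and 55r^5 = 78092135, so 129140163 ≥ 78092135.
Inductive step: assume the claim holds for r = j, so 3^j ≥ 55j^5.
Then 3^(j + 1) = 3·(3^j) ≥ 3·(55j^5).
Also, for j ≥ 17 we have 3·(55j^5) ≥ 55(j+1)^5, since 3 ≥ (1 + 1/j)^5 for all j ≥ 17.
Combining, 3^(j + 1) ≥ 55(j+1)^5.
By induction, the statement is established for all r ≥ 17.
Hence the smallest such n_0 is 17.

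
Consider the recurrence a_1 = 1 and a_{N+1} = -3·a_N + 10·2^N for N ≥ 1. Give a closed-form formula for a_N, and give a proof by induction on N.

a_N = (-3)^N + 2^(N + 1)

Computing the first terms: a_1 = 1, a_2 = 17, a_3 = -11. This suggests a_N = (-3)^N + 2^(N + 1).
For the base case N = 1: the formula gives 1 = 1 = a_1.
For the inductive step, assume it holds for an arbitrary p ≥ 1, so a_p = (-3)^p + 2^(p + 1).
Then a_{p+1} = -3·a_p + 10·2^p = -3·((-3)^p + 2^(p + 1)) + 10·2^p = (-3)^(p + 1) + 2^(p + 2) = (-3)^(p+1) + 2^((p+1) + 1),
which is the claimed formula at N = p+1.
By the principle of mathematical induction, the result holds for all N ≥ 1.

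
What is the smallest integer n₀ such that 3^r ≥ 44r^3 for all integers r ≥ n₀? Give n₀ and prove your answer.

At r = 9: 19683 < 32076, so the inequality fails and n₀ ≥ 10. We prove 3^r ≥ 44r^3 for all r ≥ 10.
For the base case r = 10: 3^r = 59049 and 44r^3 = 44000, so 59049 ≥ 44000.
Inductive step: suppose the statement holds for some p ≥ 10, so 3^p ≥ 44p^3.
Then 3^(p + 1) = 3·(3^p) ≥ 3·(44p^3).
Also, for p ≥ 10 we have 3·(44p^3) ≥ 44(p+1)^3, since 3 ≥ (1 + 1/p)^3 for all p ≥ 10.
Combining, 3^(p + 1) ≥ 44(p+1)^3.
By the principle of mathematical induction, the result holds for all r ≥ 10.
Hence the smallest such n₀ is 10.

n₀ = 10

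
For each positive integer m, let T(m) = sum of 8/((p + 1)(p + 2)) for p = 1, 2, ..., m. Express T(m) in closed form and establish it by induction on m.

We claim T(m) = 4m/(m + 2) for all m ≥ 1.
Base case (m = 1): T(1) = 4/3, and the closed form gives 4/3. They agree.
Suppose the result is true for m = p, so T(p) = 4p/(p + 2).
Then T(p+1) = T(p) + (8/((p + 2)(p + 3))) = (4p/(p + 2)) + (8/((p + 2)(p + 3))).
Simplifying, T(p+1) = 4(p + 1)/(p + 3) = 4(p+1)/((p+1) + 2),
which is the closed form with m = p+1.
By induction, the statement is established for all m ≥ 1.

T(m) = 4m/(m + 2)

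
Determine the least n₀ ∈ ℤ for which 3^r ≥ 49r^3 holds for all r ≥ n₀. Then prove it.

n₀ = 10

At r = 9: 19683 < 35721, so the inequality fails and n₀ ≥ 10. We prove 3^r ≥ 49r^3 for all r ≥ 10.
For the base case r = 10: 3^r = 59049 and 49r^3 = 49000, so 59049 ≥ 49000.
Inductive step: assume the claim holds for r = j, so 3^j ≥ 49j^3.
Then 3^(j + 1) = 3·(3^j) ≥ 3·(49j^3).
Also, for j ≥ 10 we have 3·(49j^3) ≥ 49(j+1)^3, since 3 ≥ (1 + 1/j)^3 for all j ≥ 10.
Combining, 3^(j + 1) ≥ 49(j+1)^3.
Hence, by induction on r, the claim holds for every r ≥ 10.
Hence the smallest such n₀ is 10.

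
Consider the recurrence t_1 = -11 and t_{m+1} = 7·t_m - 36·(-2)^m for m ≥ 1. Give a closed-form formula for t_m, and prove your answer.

Computing the first terms: t_1 = -11, t_2 = -5, t_3 = -179. This suggests t_m = (-2)^(m + 2) - 3·7^(m - 1).
Base case (m = 1): the formula gives -11 = -11 = t_1.
For the inductive step, assume it holds for an arbitrary p ≥ 1, so t_p = (-2)^(p + 2) - 3·7^(p - 1).
Then t_{p+1} = 7·t_p - 36·(-2)^p = 7·((-2)^(p + 2) - 3·7^(p - 1)) - 36·(-2)^p = (-2)^(p + 3) - 3·7^p = (-2)^((p+1) + 2) - 3·7^((p+1) - 1),
which is the claimed formula at m = p+1.
This completes the induction.

t_m = (-2)^(m + 2) - 3·7^(m - 1)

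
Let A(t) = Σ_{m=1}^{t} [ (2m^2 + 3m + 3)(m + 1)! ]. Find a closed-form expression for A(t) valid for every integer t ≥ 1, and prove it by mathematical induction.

We claim A(t) = (2t + 1)(t + 2)! - 2 for all t ≥ 1.
Base case (t = 1): A(1) = 16, and the closed form gives 16. They agree.
Inductive step: suppose the statement holds for some m ≥ 1, so A(m) = (2m + 1)(m + 2)! - 2.
Then A(m+1) = A(m) + ((2m^2 + 7m + 8)(m + 2)!) = ((2m + 1)(m + 2)! - 2) + ((2m^2 + 7m + 8)(m + 2)!).
Simplifying, A(m+1) = (2(m+1) + 1)((m+1) + 2)! - 2,
which is the closed form with t = m+1.
By induction, the statement is established for all t ≥ 1.

A(t) = (2t + 1)(t + 2)! - 2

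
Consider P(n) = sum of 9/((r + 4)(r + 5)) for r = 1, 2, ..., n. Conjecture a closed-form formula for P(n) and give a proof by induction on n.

We claim P(n) = 9n/(5(n + 5)) for all n ≥ 1.
For the base case n = 1: P(1) = 3/10, and the closed form gives 3/10. They agree.
Inductive step: assume the claim holds for n = r, so P(r) = 9r/(5(r + 5)).
Then P(r+1) = P(r) + (9/((r + 5)(r + 6))) = (9r/(5(r + 5))) + (9/((r + 5)(r + 6))).
Simplifying, P(r+1) = 9(r + 1)/(5(r + 6)) = 9(r+1)/(5((r+1) + 5)),
which is the closed form with n = r+1.
By the principle of mathematical induction, the result holds for all n ≥ 1.

P(n) = 9n/(5(n + 5))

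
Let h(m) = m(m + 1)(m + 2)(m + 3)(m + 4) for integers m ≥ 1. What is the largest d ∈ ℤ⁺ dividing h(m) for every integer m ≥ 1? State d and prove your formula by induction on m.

Computing the first values: h(1) = 120 and h(2) = 720; gcd(120, 720) = 120, so d ≤ 120.
We prove 120 | m(m + 1)(m + 2)(m + 3)(m + 4) for all m ≥ 1 by induction on m.
Base case (m = 1): h(1) = 120 = 120·(1), so 120 | h(1).
Suppose the result is true for m = i, i.e. 120 | h(i). Then
h(i+1) − h(i) = (i+1)·(i+2)·(i+3)·(i+4)·(i+5) − i·(i+1)·(i+2)·(i+3)·(i+4) = (i+1)·(i+2)·(i+3)·(i+4)·[(i+5) − i] = 5·(i+1)·(i+2)·(i+3)·(i+4). The product of 4 consecutive integers is divisible by (4)! = 24, so h(i+1) − h(i) is divisible by 5·24 = 120. By the inductive hypothesis 120 | h(i), hence 120 | h(i+1).
By induction, the statement is established for all m ≥ 1.
Therefore the largest such d is 120.

d = 120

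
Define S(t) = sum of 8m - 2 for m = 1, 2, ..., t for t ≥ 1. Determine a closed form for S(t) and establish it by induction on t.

S(t) = 2t(2t + 1)

We claim S(t) = 2t(2t + 1) for all t ≥ 1.
When t = 1: S(1) = 6, and the closed form gives 6. They agree.
Inductive step: assume the claim holds for t = m, so S(m) = 2m(2m + 1).
Then S(m+1) = S(m) + (8m + 6) = (2m(2m + 1)) + (8m + 6).
Simplifying, S(m+1) = 2(m + 1)(2m + 3) = 2(m+1)(2(m+1) + 1),
which is the closed form with t = m+1.
By the principle of mathematical induction, the result holds for all t ≥ 1.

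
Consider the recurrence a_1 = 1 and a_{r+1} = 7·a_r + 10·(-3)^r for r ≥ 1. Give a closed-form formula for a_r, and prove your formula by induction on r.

a_r = -(-3)^r - 2·7^(r - 1)

Computing the first terms: a_1 = 1, a_2 = -23, a_3 = -71. This suggests a_r = -(-3)^r - 2·7^(r - 1).
When r = 1: the formula gives 1 = 1 = a_1.
Inductive step: assume the claim holds for r = j, so a_j = -(-3)^j - 2·7^(j - 1).
Then a_{j+1} = 7·a_j + 10·(-3)^j = 7·(-(-3)^j - 2·7^(j - 1)) + 10·(-3)^j = -(-3)^(j + 1) - 2·7^j = -(-3)^(j+1) - 2·7^((j+1) - 1),
which is the claimed formula at r = j+1.
By the principle of mathematical induction, the result holds for all r ≥ 1.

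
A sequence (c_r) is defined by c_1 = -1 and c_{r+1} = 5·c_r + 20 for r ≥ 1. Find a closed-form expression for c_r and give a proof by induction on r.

c_r = 4·5^(r - 1) - 5

Computing the first terms: c_1 = -1, c_2 = 15, c_3 = 95. This suggests c_r = 4·5^(r - 1) - 5.
Base case (r = 1): the formula gives -1 = -1 = c_1.
For the inductive step, assume it holds for an arbitrary k ≥ 1, so c_k = 4·5^(k - 1) - 5.
Then c_{k+1} = 5·c_k + 20 = 5·(4·5^(k - 1) - 5) + 20 = 4·5^k - 5 = 4·5^((k+1) - 1) - 5,
which is the claimed formula at r = k+1.
By the principle of mathematical induction, the result holds for all r ≥ 1.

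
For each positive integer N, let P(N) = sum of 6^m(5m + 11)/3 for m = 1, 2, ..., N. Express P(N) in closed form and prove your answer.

We claim P(N) = 2·6^N(N + 2) - 4 for all N ≥ 1.
Base case (N = 1): P(1) = 32, and the closed form gives 32. They agree.
For the inductive step, assume it holds for an arbitrary m ≥ 1, so P(m) = 2·6^m(m + 2) - 4.
Then P(m+1) = P(m) + (6^m(10m + 32)) = (2·6^m(m + 2) - 4) + (6^m(10m + 32)).
Simplifying, P(m+1) = 12·6^m·m + 36·6^m - 4 = 2·6^(m+1)((m+1) + 2) - 4,
which is the closed form with N = m+1.
By induction, the statement is established for all N ≥ 1.

P(N) = 2·6^N(N + 2) - 4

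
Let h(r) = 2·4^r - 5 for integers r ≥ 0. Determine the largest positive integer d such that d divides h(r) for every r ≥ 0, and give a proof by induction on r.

d = 3

Computing the first values: h(0) = -3 and h(1) = 3; gcd(-3, 3) = 3, so d ≤ 3.
We prove 3 | 2·4^r - 5 for all r ≥ 0 by induction on r.
For the base case r = 0: h(0) = -3 = 3·(-1), so 3 | h(0).
Suppose the result is true for r = j, i.e. 3 | h(j). Then
h(j+1) = 2·4^(j+1) - 5 = 4·(2·4^j - 5) + 15 = 4·h(j) + 15. The first term is divisible by 3 by the inductive hypothesis, and 15 is divisible by 3. Hence 3 | h(j+1).
By the principle of mathematical induction, the result holds for all r ≥ 0.
Therefore the largest such d is 3.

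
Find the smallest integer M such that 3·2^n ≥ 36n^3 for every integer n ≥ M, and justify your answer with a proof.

M = 16

At n = 15: 98304 < 121500, so the inequality fails and M ≥ 16. We prove 3·2^n ≥ 36n^3 for all n ≥ 16.
Base step (n = 16): 3·2^n = 196608 and 36n^3 = 147456, so 196608 ≥ 147456.
Inductive step: suppose the statement holds for some j ≥ 16, so 3·2^j ≥ 36j^3.
Then 3·2^(j + 1) = 2·(3·2^j) ≥ 2·(36j^3).
Also, for j ≥ 16 we have 2·(36j^3) ≥ 36(j+1)^3, since 2 ≥ (1 + 1/j)^3 for all j ≥ 16.
Combining, 3·2^(j + 1) ≥ 36(j+1)^3.
This completes the induction.
Hence the smallest such M is 16.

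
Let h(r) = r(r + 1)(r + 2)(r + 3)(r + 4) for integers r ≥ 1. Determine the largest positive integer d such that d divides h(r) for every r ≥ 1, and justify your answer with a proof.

Computing the first values: h(1) = 120 and h(2) = 720; gcd(120, 720) = 120, so d ≤ 120.
We prove 120 | r(r + 1)(r + 2)(r + 3)(r + 4) for all r ≥ 1 by induction on r.
Base case (r = 1): h(1) = 120 = 120·(1), so 120 | h(1).
Suppose the result is true for r = k, i.e. 120 | h(k). Then
h(k+1) − h(k) = (k+1)·(k+2)·(k+3)·(k+4)·(k+5) − k·(k+1)·(k+2)·(k+3)·(k+4) = (k+1)·(k+2)·(k+3)·(k+4)·[(k+5) − k] = 5·(k+1)·(k+2)·(k+3)·(k+4). The product of 4 consecutive integers is divisible by (4)! = 24, so h(k+1) − h(k) is divisible by 5·24 = 120. By the inductive hypothesis 120 | h(k), hence 120 | h(k+1).
This completes the induction.
Therefore the largest such d is 120.

d = 120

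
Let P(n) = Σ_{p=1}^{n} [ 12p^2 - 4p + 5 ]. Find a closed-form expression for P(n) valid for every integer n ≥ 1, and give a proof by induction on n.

We claim P(n) = n(4n^2 + 4n + 5) for all n ≥ 1.
For the base case n = 1: P(1) = 13, and the closed form gives 13. They agree.
Inductive step: assume the claim holds for n = p, so P(p) = p(4p^2 + 4p + 5).
Then P(p+1) = P(p) + (12p^2 + 20p + 13) = (p(4p^2 + 4p + 5)) + (12p^2 + 20p + 13).
Simplifying, P(p+1) = (p + 1)(4p^2 + 12p + 13) = (p+1)(4(p+1)^2 + 4(p+1) + 5),
which is the closed form with n = p+1.
This completes the induction.

P(n) = n(4n^2 + 4n + 5)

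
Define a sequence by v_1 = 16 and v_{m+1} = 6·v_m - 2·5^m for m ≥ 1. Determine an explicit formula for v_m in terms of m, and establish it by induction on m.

v_m = 2·5^m + 6^m

Computing the first terms: v_1 = 16, v_2 = 86, v_3 = 466. This suggests v_m = 2·5^m + 6^m.
Base case (m = 1): the formula gives 16 = 16 = v_1.
For the inductive step, assume it holds for an arbitrary r ≥ 1, so v_r = 2·5^r + 6^r.
Then v_{r+1} = 6·v_r - 2·5^r = 6·(2·5^r + 6^r) - 2·5^r = 2·5^(r + 1) + 6^(r + 1),
which is the claimed formula at m = r+1.
By induction, the statement is established for all m ≥ 1.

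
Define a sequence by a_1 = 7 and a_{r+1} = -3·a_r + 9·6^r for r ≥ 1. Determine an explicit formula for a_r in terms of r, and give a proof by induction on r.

Computing the first terms: a_1 = 7, a_2 = 33, a_3 = 225. This suggests a_r = (-3)^(r - 1) + 6^r.
When r = 1: the formula gives 7 = 7 = a_1.
Inductive step: suppose the statement holds for some m ≥ 1, so a_m = (-3)^(m - 1) + 6^m.
Then a_{m+1} = -3·a_m + 9·6^m = -3·((-3)^(m - 1) + 6^m) + 9·6^m = (-3)^m + 6^(m + 1) = (-3)^((m+1) - 1) + 6^(m+1),
which is the claimed formula at r = m+1.
This completes the induction.

a_r = (-3)^(r - 1) + 6^r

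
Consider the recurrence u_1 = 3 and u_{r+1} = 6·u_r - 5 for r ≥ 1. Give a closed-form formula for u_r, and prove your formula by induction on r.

Computing the first terms: u_1 = 3, u_2 = 13, u_3 = 73. This suggests u_r = 2·6^(r - 1) + 1.
For the base case r = 1: the formula gives 3 = 3 = u_1.
Suppose the result is true for r = m, so u_m = 2·6^(m - 1) + 1.
Then u_{m+1} = 6·u_m - 5 = 6·(2·6^(m - 1) + 1) - 5 = 2·6^m + 1 = 2·6^((m+1) - 1) + 1,
which is the claimed formula at r = m+1.
This completes the induction.

u_r = 2·6^(r - 1) + 1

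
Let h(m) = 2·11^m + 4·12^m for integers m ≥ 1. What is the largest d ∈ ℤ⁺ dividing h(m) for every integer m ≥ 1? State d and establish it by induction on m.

d = 2

Computing the first values: h(1) = 70 and h(2) = 818; gcd(70, 818) = 2, so d ≤ 2.
We prove 2 | 2·11^m + 4·12^m for all m ≥ 1 by induction on m.
When m = 1: h(1) = 70 = 2·(35), so 2 | h(1).
Inductive step: suppose the statement holds for some i ≥ 1, i.e. 2 | h(i). Then
h(i+1) − 12·h(i) = (2·11^(i+1) + 4·12^(i+1)) − 12·(2·11^i + 4·12^i) = (2)·11^i·(11 − 12) = (-2)·11^i. Since 2 | h(i) by the inductive hypothesis, 2 | 12·h(i); and 2 | -2 since -2 = 2·-1. Therefore 2 | h(i+1).
Hence, by induction on m, the claim holds for every m ≥ 1.
Therefore the largest such d is 2.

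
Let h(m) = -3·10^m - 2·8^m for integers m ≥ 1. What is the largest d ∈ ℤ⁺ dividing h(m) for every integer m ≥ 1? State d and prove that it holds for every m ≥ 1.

Computing the first values: h(1) = -46 and h(2) = -428; gcd(-46, -428) = 2, so d ≤ 2.
We prove 2 | -3·10^m - 2·8^m for all m ≥ 1 by induction on m.
When m = 1: h(1) = -46 = 2·(-23), so 2 | h(1).
Inductive step: assume the claim holds for m = k, i.e. 2 | h(k). Then
h(k+1) − 10·h(k) = (-3·10^(k+1) - 2·8^(k+1)) − 10·(-3·10^k - 2·8^k) = (-2)·8^k·(8 − 10) = (4)·8^k. Since 2 | h(k) by the inductive hypothesis, 2 | 10·h(k); and 2 | 4 since 4 = 2·2. Therefore 2 | h(k+1).
This completes the induction.
Therefore the largest such d is 2.

d = 2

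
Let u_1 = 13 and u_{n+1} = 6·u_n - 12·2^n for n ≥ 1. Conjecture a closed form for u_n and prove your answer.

u_n = 3·2^n + 7·6^(n - 1)

Computing the first terms: u_1 = 13, u_2 = 54, u_3 = 276. This suggests u_n = 3·2^n + 7·6^(n - 1).
For the base case n = 1: the formula gives 13 = 13 = u_1.
Inductive step: suppose the statement holds for some j ≥ 1, so u_j = 3·2^j + 7·6^(j - 1).
Then u_{j+1} = 6·u_j - 12·2^j = 6·(3·2^j + 7·6^(j - 1)) - 12·2^j = 3·2^(j + 1) + 7·6^j = 3·2^(j+1) + 7·6^((j+1) - 1),
which is the claimed formula at n = j+1.
This completes the induction.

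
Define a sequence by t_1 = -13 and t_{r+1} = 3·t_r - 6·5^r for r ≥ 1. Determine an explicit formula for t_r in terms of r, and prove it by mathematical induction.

t_r = 2·3^(r - 1) - 3·5^r

Computing the first terms: t_1 = -13, t_2 = -69, t_3 = -357. This suggests t_r = 2·3^(r - 1) - 3·5^r.
When r = 1: the formula gives -13 = -13 = t_1.
Inductive step: suppose the statement holds for some i ≥ 1, so t_i = 2·3^(i - 1) - 3·5^i.
Then t_{i+1} = 3·t_i - 6·5^i = 3·(2·3^(i - 1) - 3·5^i) - 6·5^i = 2·3^i - 3·5^(i + 1) = 2·3^((i+1) - 1) - 3·5^(i+1),
which is the claimed formula at r = i+1.
By the principle of mathematical induction, the result holds for all r ≥ 1.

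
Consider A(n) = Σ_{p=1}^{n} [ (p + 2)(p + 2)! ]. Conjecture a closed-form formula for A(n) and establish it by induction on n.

We claim A(n) = (n + 3)! - 6 for all n ≥ 1.
When n = 1: A(1) = 18, and the closed form gives 18. They agree.
For the inductive step, assume it holds for an arbitrary p ≥ 1, so A(p) = (p + 3)! - 6.
Then A(p+1) = A(p) + ((p + 3)(p + 3)!) = ((p + 3)! - 6) + ((p + 3)(p + 3)!).
Simplifying, A(p+1) = ((p+1) + 3)! - 6,
which is the closed form with n = p+1.
By the principle of mathematical induction, the result holds for all n ≥ 1.

A(n) = (n + 3)! - 6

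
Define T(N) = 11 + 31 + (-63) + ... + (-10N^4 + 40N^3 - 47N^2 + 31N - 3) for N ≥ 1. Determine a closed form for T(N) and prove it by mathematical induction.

T(N) = -N(2N^4 - 5N^3 - N^2 - 2N - 5)

We claim T(N) = -N(2N^4 - 5N^3 - N^2 - 2N - 5) for all N ≥ 1.
For the base case N = 1: T(1) = 11, and the closed form gives 11. They agree.
For the inductive step, assume it holds for an arbitrary k ≥ 1, so T(k) = k(-2k^4 + 5k^3 + k^2 + 2k + 5).
Then T(k+1) = T(k) + (-10k^4 + 13k^2 + 17k + 11) = (k(-2k^4 + 5k^3 + k^2 + 2k + 5)) + (-10k^4 + 13k^2 + 17k + 11).
Simplifying, T(k+1) = -(k + 1)(2k^4 + 3k^3 - 4k^2 - 11k - 11) = -(k+1)(2(k+1)^4 - 5(k+1)^3 - (k+1)^2 - 2(k+1) - 5),
which is the closed form with N = k+1.
This completes the induction.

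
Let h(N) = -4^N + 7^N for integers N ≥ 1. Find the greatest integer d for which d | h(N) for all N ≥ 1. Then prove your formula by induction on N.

Computing the first values: h(1) = 3 and h(2) = 33; gcd(3, 33) = 3, so d ≤ 3.
We prove 3 | -4^N + 7^N for all N ≥ 1 by induction on N.
When N = 1: h(1) = 3 = 3·(1), so 3 | h(1).
Inductive step: suppose the statement holds for some k ≥ 1, i.e. 3 | h(k). Then
7^{k+1} − 4^{k+1} = 7·7^k − 4·4^k = 7·(7^k − 4^k) + (3)·4^k. The first term is divisible by 3 by the inductive hypothesis, and the second term (3)·4^k is divisible by 3 since 3 | 3. Hence 3 | h(k+1).
Hence, by induction on N, the claim holds for every N ≥ 1.
Therefore the largest such d is 3.

d = 3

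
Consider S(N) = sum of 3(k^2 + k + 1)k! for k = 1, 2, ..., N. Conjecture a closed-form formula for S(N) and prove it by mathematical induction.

We claim S(N) = (3N + 3)(N + 1)! - 3 for all N ≥ 1.
For the base case N = 1: S(1) = 9, and the closed form gives 9. They agree.
Inductive step: assume the claim holds for N = k, so S(k) = (3k + 3)(k + 1)! - 3.
Then S(k+1) = S(k) + (3(k^2 + 3k + 3)(k + 1)!) = ((3k + 3)(k + 1)! - 3) + (3(k^2 + 3k + 3)(k + 1)!).
Simplifying, S(k+1) = (3(k+1) + 3)((k+1) + 1)! - 3,
which is the closed form with N = k+1.
This completes the induction.

S(N) = (3N + 3)(N + 1)! - 3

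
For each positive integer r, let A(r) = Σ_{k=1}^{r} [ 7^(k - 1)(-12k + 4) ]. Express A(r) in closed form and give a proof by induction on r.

We claim A(r) = 7^r(-2r + 1) - 1 for all r ≥ 1.
Base step (r = 1): A(1) = -8, and the closed form gives -8. They agree.
Inductive step: assume the claim holds for r = k, so A(k) = 7^k(-2k + 1) - 1.
Then A(k+1) = A(k) + (7^k(-12k - 8)) = (7^k(-2k + 1) - 1) + (7^k(-12k - 8)).
Simplifying, A(k+1) = -14·7^k·k - 7·7^k - 1 = 7^(k+1)(-2(k+1) + 1) - 1,
which is the closed form with r = k+1.
Hence, by induction on r, the claim holds for every r ≥ 1.

A(r) = 7^r(-2r + 1) - 1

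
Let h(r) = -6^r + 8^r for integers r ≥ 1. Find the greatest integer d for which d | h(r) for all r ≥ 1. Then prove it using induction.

Computing the first values: h(1) = 2 and h(2) = 28; gcd(2, 28) = 2, so d ≤ 2.
We prove 2 | -6^r + 8^r for all r ≥ 1 by induction on r.
Base step (r = 1): h(1) = 2 = 2·(1), so 2 | h(1).
Inductive step: suppose the statement holds for some p ≥ 1, i.e. 2 | h(p). Then
8^{p+1} − 6^{p+1} = 8·8^p − 6·6^p = 8·(8^p − 6^p) + (2)·6^p. The first term is divisible by 2 by the inductive hypothesis, and the second term (2)·6^p is divisible by 2 since 2 | 2. Hence 2 | h(p+1).
This completes the induction.
Therefore the largest such d is 2.

d = 2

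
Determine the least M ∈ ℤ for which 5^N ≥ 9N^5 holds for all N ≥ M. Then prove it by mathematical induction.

At N = 7: 78125 < 151263, so the inequality fails and M ≥ 8. We prove 5^N ≥ 9N^5 for all N ≥ 8.
For the base case N = 8: 5^N = 390625 and 9N^5 = 294912, so 390625 ≥ 294912.
Inductive step: assume the claim holds for N = r, so 5^r ≥ 9r^5.
Then 5^(r + 1) = 5·(5^r) ≥ 5·(9r^5).
Also, for r ≥ 8 we have 5·(9r^5) ≥ 9(r+1)^5, since 5 ≥ (1 + 1/r)^5 for all r ≥ 8.
Combining, 5^(r + 1) ≥ 9(r+1)^5.
By the principle of mathematical induction, the result holds for all N ≥ 8.
Hence the smallest such M is 8.

M = 8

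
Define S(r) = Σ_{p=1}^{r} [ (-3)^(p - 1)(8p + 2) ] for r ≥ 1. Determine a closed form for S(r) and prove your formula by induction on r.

We claim S(r) = -(-3)^r(2r + 1) + 1 for all r ≥ 1.
For the base case r = 1: S(1) = 10, and the closed form gives 10. They agree.
Suppose the result is true for r = p, so S(p) = -(-3)^p(2p + 1) + 1.
Then S(p+1) = S(p) + ((-3)^p(8p + 10)) = (-(-3)^p(2p + 1) + 1) + ((-3)^p(8p + 10)).
Simplifying, S(p+1) = 6(-3)^p·p + 9(-3)^p + 1 = -(-3)^(p+1)(2(p+1) + 1) + 1,
which is the closed form with r = p+1.
This completes the induction.

S(r) = -(-3)^r(2r + 1) + 1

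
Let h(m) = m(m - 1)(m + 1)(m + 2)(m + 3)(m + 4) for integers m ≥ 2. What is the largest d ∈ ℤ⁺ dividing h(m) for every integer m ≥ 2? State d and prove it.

Computing the first values: h(2) = 720 and h(3) = 5040; gcd(720, 5040) = 720, so d ≤ 720.
We prove 720 | m(m - 1)(m + 1)(m + 2)(m + 3)(m + 4) for all m ≥ 2 by induction on m.
When m = 2: h(2) = 720 = 720·(1), so 720 | h(2).
For the inductive step, assume it holds for an arbitrary k ≥ 2, i.e. 720 | h(k). Then
h(k+1) − h(k) = k·(k+1)·(k+2)·(k+3)·(k+4)·(k+5) − (k-1)·k·(k+1)·(k+2)·(k+3)·(k+4) = k·(k+1)·(k+2)·(k+3)·(k+4)·[(k+5) − (k-1)] = 6·k·(k+1)·(k+2)·(k+3)·(k+4). The product of 5 consecutive integers is divisible by (5)! = 120, so h(k+1) − h(k) is divisible by 6·120 = 720. By the inductive hypothesis 720 | h(k), hence 720 | h(k+1).
By the principle of mathematical induction, the result holds for all m ≥ 2.
Therefore the largest such d is 720.

d = 720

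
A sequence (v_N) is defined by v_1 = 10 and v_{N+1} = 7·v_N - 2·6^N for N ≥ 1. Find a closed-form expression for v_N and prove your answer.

Computing the first terms: v_1 = 10, v_2 = 58, v_3 = 334. This suggests v_N = 2·6^N - 2·7^(N - 1).
For the base case N = 1: the formula gives 10 = 10 = v_1.
Suppose the result is true for N = k, so v_k = 2·6^k - 2·7^(k - 1).
Then v_{k+1} = 7·v_k - 2·6^k = 7·(2·6^k - 2·7^(k - 1)) - 2·6^k = 2·6^(k + 1) - 2·7^k = 2·6^(k+1) - 2·7^((k+1) - 1),
which is the claimed formula at N = k+1.
By the principle of mathematical induction, the result holds for all N ≥ 1.

v_N = 2·6^N - 2·7^(N - 1)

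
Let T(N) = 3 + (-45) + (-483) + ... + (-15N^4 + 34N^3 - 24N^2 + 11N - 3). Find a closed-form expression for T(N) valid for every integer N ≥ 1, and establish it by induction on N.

T(N) = -N(3N^4 - N^3 - 4N^2 - 2N + 1)

We claim T(N) = -N(3N^4 - N^3 - 4N^2 - 2N + 1) for all N ≥ 1.
Base step (N = 1): T(1) = 3, and the closed form gives 3. They agree.
Inductive step: assume the claim holds for N = m, so T(m) = m(-3m^4 + m^3 + 4m^2 + 2m - 1).
Then T(m+1) = T(m) + (-15m^4 - 26m^3 - 12m^2 + 5m + 3) = (m(-3m^4 + m^3 + 4m^2 + 2m - 1)) + (-15m^4 - 26m^3 - 12m^2 + 5m + 3).
Simplifying, T(m+1) = -(m + 1)(3m^4 + 11m^3 + 11m^2 - m - 3) = -(m+1)(3(m+1)^4 - (m+1)^3 - 4(m+1)^2 - 2(m+1) + 1),
which is the closed form with N = m+1.
This completes the induction.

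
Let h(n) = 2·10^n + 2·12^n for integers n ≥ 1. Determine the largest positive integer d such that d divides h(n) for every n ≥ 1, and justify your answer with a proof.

Computing the first values: h(1) = 44 and h(2) = 488; gcd(44, 488) = 4, so d ≤ 4.
We prove 4 | 2·10^n + 2·12^n for all n ≥ 1 by induction on n.
Base case (n = 1): h(1) = 44 = 4·(11), so 4 | h(1).
Suppose the result is true for n = j, i.e. 4 | h(j). Then
h(j+1) − 12·h(j) = (2·10^(j+1) + 2·12^(j+1)) − 12·(2·10^j + 2·12^j) = (2)·10^j·(10 − 12) = (-4)·10^j. Since 4 | h(j) by the inductive hypothesis, 4 | 12·h(j); and 4 | -4 since -4 = 4·-1. Therefore 4 | h(j+1).
By induction, the statement is established for all n ≥ 1.
Therefore the largest such d is 4.

d = 4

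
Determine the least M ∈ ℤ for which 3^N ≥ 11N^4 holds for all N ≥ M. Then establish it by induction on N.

M = 11

At N = 10: 59049 < 110000, so the inequality fails and M ≥ 11. We prove 3^N ≥ 11N^4 for all N ≥ 11.
When N = 11: 3^N = 177147 and 11N^4 = 161051, so 177147 ≥ 161051.
For the inductive step, assume it holds for an arbitrary p ≥ 11, so 3^p ≥ 11p^4.
Then 3^(p + 1) = 3·(3^p) ≥ 3·(11p^4).
Also, for p ≥ 11 we have 3·(11p^4) ≥ 11(p+1)^4, since 3 ≥ (1 + 1/p)^4 for all p ≥ 11.
Combining, 3^(p + 1) ≥ 11(p+1)^4.
By induction, the statement is established for all N ≥ 11.
Hence the smallest such M is 11.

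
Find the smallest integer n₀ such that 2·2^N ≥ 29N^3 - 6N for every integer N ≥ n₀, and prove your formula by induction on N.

At N = 15: 65536 < 97785, so the inequality fails and n₀ ≥ 16. We prove 2·2^N ≥ 29N^3 - 6N for all N ≥ 16.
For the base case N = 16: 2·2^N = 131072 and 29N^3 - 6N = 118688, so 131072 ≥ 118688.
Inductive step: assume the claim holds for N = r, so 2·2^r ≥ 29r^3 - 6r.
Then 2·2^(r + 1) = 2·(2·2^r) ≥ 2·(29r^3 - 6r).
Also, for r ≥ 16 we have 2·(29r^3 - 6r) ≥ 29(r+1)^3 - 6(r+1), since 2·(29r^3 - 6r) − (29(r+1)^3 - 6(r+1)) = 29r^3 - 87r^2 - 93r - 23, which is nonnegative for all r ≥ 16.
Combining, 2·2^(r + 1) ≥ 29(r+1)^3 - 6(r+1).
Hence, by induction on N, the claim holds for every N ≥ 16.
Hence the smallest such n₀ is 16.

n₀ = 16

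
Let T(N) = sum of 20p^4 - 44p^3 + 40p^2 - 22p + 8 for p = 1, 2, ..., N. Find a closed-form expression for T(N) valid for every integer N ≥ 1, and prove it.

We claim T(N) = N(4N^4 - N^3 - 2N^2 - 2N + 3) for all N ≥ 1.
Base step (N = 1): T(1) = 2, and the closed form gives 2. They agree.
Inductive step: suppose the statement holds for some p ≥ 1, so T(p) = p(4p^4 - p^3 - 2p^2 - 2p + 3).
Then T(p+1) = T(p) + (20p^4 + 36p^3 + 28p^2 + 6p + 2) = (p(4p^4 - p^3 - 2p^2 - 2p + 3)) + (20p^4 + 36p^3 + 28p^2 + 6p + 2).
Simplifying, T(p+1) = (p + 1)(4p^4 + 15p^3 + 19p^2 + 7p + 2) = (p+1)(4(p+1)^4 - (p+1)^3 - 2(p+1)^2 - 2(p+1) + 3),
which is the closed form with N = p+1.
By induction, the statement is established for all N ≥ 1.

T(N) = N(4N^4 - N^3 - 2N^2 - 2N + 3)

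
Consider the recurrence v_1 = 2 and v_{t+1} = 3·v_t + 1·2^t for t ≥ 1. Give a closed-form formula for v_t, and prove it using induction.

Computing the first terms: v_1 = 2, v_2 = 8, v_3 = 28. This suggests v_t = -2^t + 4·3^(t - 1).
For the base case t = 1: the formula gives 2 = 2 = v_1.
Suppose the result is true for t = r, so v_r = -2^r + 4·3^(r - 1).
Then v_{r+1} = 3·v_r + 1·2^r = 3·(-2^r + 4·3^(r - 1)) + 1·2^r = -2^(r + 1) + 4·3^r = -2^(r+1) + 4·3^((r+1) - 1),
which is the claimed formula at t = r+1.
This completes the induction.

v_t = -2^t + 4·3^(t - 1)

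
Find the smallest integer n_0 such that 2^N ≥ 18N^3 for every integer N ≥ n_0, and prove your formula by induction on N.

At N = 16: 65536 < 73728, so the inequality fails and n_0 ≥ 17. We prove 2^N ≥ 18N^3 for all N ≥ 17.
Base step (N = 17): 2^N = 131072 and 18N^3 = 88434, so 131072 ≥ 88434.
Suppose the result is true for N = p, so 2^p ≥ 18p^3.
Then 2^(p + 1) = 2·(2^p) ≥ 2·(18p^3).
Also, for p ≥ 17 we have 2·(18p^3) ≥ 18(p+1)^3, since 2 ≥ (1 + 1/p)^3 for all p ≥ 17.
Combining, 2^(p + 1) ≥ 18(p+1)^3.
By the principle of mathematical induction, the result holds for all N ≥ 17.
Hence the smallest such n_0 is 17.

n_0 = 17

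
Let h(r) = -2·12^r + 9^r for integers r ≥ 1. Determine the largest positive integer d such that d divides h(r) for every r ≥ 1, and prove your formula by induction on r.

Computing the first values: h(1) = -15 and h(2) = -207; gcd(-15, -207) = 3, so d ≤ 3.
We prove 3 | -2·12^r + 9^r for all r ≥ 1 by induction on r.
For the base case r = 1: h(1) = -15 = 3·(-5), so 3 | h(1).
For the inductive step, assume it holds for an arbitrary i ≥ 1, i.e. 3 | h(i). Then
h(i+1) − 12·h(i) = (-2·12^(i+1) + 9^(i+1)) − 12·(-2·12^i + 9^i) = (1)·9^i·(9 − 12) = (-3)·9^i. Since 3 | h(i) by the inductive hypothesis, 3 | 12·h(i); and 3 | -3 since -3 = 3·-1. Therefore 3 | h(i+1).
Hence, by induction on r, the claim holds for every r ≥ 1.
Therefore the largest such d is 3.

d = 3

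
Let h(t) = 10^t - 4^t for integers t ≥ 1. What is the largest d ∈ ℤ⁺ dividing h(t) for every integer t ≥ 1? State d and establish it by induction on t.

d = 6

Computing the first values: h(1) = 6 and h(2) = 84; gcd(6, 84) = 6, so d ≤ 6.
We prove 6 | 10^t - 4^t for all t ≥ 1 by induction on t.
When t = 1: h(1) = 6 = 6·(1), so 6 | h(1).
For the inductive step, assume it holds for an arbitrary m ≥ 1, i.e. 6 | h(m). Then
10^{m+1} − 4^{m+1} = 10·10^m − 4·4^m = 10·(10^m − 4^m) + (6)·4^m. The first term is divisible by 6 by the inductive hypothesis, and the second term (6)·4^m is divisible by 6 since 6 | 6. Hence 6 | h(m+1).
This completes the induction.
Therefore the largest such d is 6.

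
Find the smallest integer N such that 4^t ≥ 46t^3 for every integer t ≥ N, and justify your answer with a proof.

N = 7

At t = 6: 4096 < 9936, so the inequality fails and N ≥ 7. We prove 4^t ≥ 46t^3 for all t ≥ 7.
Base case (t = 7): 4^t = 16384 and 46t^3 = 15778, so 16384 ≥ 15778.
Suppose the result is true for t = i, so 4^i ≥ 46i^3.
Then 4^(i + 1) = 4·(4^i) ≥ 4·(46i^3).
Also, for i ≥ 7 we have 4·(46i^3) ≥ 46(i+1)^3, since 4 ≥ (1 + 1/i)^3 for all i ≥ 7.
Combining, 4^(i + 1) ≥ 46(i+1)^3.
This completes the induction.
Hence the smallest such N is 7.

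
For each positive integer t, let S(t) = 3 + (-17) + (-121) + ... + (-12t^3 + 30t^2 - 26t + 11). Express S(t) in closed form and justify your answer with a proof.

We claim S(t) = -t(3t^3 - 4t^2 + t - 3) for all t ≥ 1.
When t = 1: S(1) = 3, and the closed form gives 3. They agree.
Inductive step: assume the claim holds for t = i, so S(i) = i(-3i^3 + 4i^2 - i + 3).
Then S(i+1) = S(i) + (-12i^3 - 6i^2 - 2i + 3) = (i(-3i^3 + 4i^2 - i + 3)) + (-12i^3 - 6i^2 - 2i + 3).
Simplifying, S(i+1) = -(i + 1)(3i^3 + 5i^2 + 2i - 3) = -(i+1)(3(i+1)^3 - 4(i+1)^2 + (i+1) - 3),
which is the closed form with t = i+1.
Hence, by induction on t, the claim holds for every t ≥ 1.

S(t) = -t(3t^3 - 4t^2 + t - 3)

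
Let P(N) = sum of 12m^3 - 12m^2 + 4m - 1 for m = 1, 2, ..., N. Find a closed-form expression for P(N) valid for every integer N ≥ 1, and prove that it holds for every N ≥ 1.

P(N) = N(3N^3 + 2N^2 - N - 1)

We claim P(N) = N(3N^3 + 2N^2 - N - 1) for all N ≥ 1.
Base step (N = 1): P(1) = 3, and the closed form gives 3. They agree.
For the inductive step, assume it holds for an arbitrary m ≥ 1, so P(m) = m(3m^3 + 2m^2 - m - 1).
Then P(m+1) = P(m) + (12m^3 + 24m^2 + 16m + 3) = (m(3m^3 + 2m^2 - m - 1)) + (12m^3 + 24m^2 + 16m + 3).
Simplifying, P(m+1) = (m + 1)(3m^3 + 11m^2 + 12m + 3) = (m+1)(3(m+1)^3 + 2(m+1)^2 - (m+1) - 1),
which is the closed form with N = m+1.
By the principle of mathematical induction, the result holds for all N ≥ 1.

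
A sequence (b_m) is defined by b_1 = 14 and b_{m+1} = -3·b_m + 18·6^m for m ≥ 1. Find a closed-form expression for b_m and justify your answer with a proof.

Computing the first terms: b_1 = 14, b_2 = 66, b_3 = 450. This suggests b_m = 2(-3)^(m - 1) + 2·6^m.
Base case (m = 1): the formula gives 14 = 14 = b_1.
Inductive step: assume the claim holds for m = j, so b_j = 2(-3)^(j - 1) + 2·6^j.
Then b_{j+1} = -3·b_j + 18·6^j = -3·(2(-3)^(j - 1) + 2·6^j) + 18·6^j = 2(-3)^j + 2·6^(j + 1) = 2(-3)^((j+1) - 1) + 2·6^(j+1),
which is the claimed formula at m = j+1.
This completes the induction.

b_m = 2(-3)^(m - 1) + 2·6^m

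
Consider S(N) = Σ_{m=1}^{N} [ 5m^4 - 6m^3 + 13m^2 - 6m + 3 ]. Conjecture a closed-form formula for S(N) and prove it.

S(N) = N(N^2 + 2)(N^2 + N + 1)

We claim S(N) = N(N^2 + 2)(N^2 + N + 1) for all N ≥ 1.
Base case (N = 1): S(1) = 9, and the closed form gives 9. They agree.
Inductive step: suppose the statement holds for some m ≥ 1, so S(m) = m(m^4 + m^3 + 3m^2 + 2m + 2).
Then S(m+1) = S(m) + (5m^4 + 14m^3 + 25m^2 + 22m + 9) = (m(m^4 + m^3 + 3m^2 + 2m + 2)) + (5m^4 + 14m^3 + 25m^2 + 22m + 9).
Simplifying, S(m+1) = (m + 1)(m^2 + 2m + 3)(m^2 + 3m + 3) = (m+1)((m+1)^2 + 2)((m+1)^2 + (m+1) + 1),
which is the closed form with N = m+1.
This completes the induction.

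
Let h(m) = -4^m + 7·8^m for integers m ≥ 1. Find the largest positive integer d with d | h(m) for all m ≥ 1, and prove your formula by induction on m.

d = 4

Computing the first values: h(1) = 52 and h(2) = 432; gcd(52, 432) = 4, so d ≤ 4.
We prove 4 | -4^m + 7·8^m for all m ≥ 1 by induction on m.
Base step (m = 1): h(1) = 52 = 4·(13), so 4 | h(1).
For the inductive step, assume it holds for an arbitrary k ≥ 1, i.e. 4 | h(k). Then
h(k+1) − 8·h(k) = (-4^(k+1) + 7·8^(k+1)) − 8·(-4^k + 7·8^k) = (-1)·4^k·(4 − 8) = (4)·4^k. Since 4 | h(k) by the inductive hypothesis, 4 | 8·h(k); and 4 | 4 since 4 = 4·1. Therefore 4 | h(k+1).
Hence, by induction on m, the claim holds for every m ≥ 1.
Therefore the largest such d is 4.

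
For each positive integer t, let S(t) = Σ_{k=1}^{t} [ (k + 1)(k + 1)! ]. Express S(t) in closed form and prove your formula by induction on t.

We claim S(t) = (t + 2)! - 2 for all t ≥ 1.
For the base case t = 1: S(1) = 4, and the closed form gives 4. They agree.
Inductive step: suppose the statement holds for some k ≥ 1, so S(k) = (k + 2)! - 2.
Then S(k+1) = S(k) + ((k + 2)(k + 2)!) = ((k + 2)! - 2) + ((k + 2)(k + 2)!).
Simplifying, S(k+1) = ((k+1) + 2)! - 2,
which is the closed form with t = k+1.
By the principle of mathematical induction, the result holds for all t ≥ 1.

S(t) = (t + 2)! - 2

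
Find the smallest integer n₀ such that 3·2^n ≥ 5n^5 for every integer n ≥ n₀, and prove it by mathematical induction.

n₀ = 24

At n = 23: 25165824 < 32181715, so the inequality fails and n₀ ≥ 24. We prove 3·2^n ≥ 5n^5 for all n ≥ 24.
When n = 24: 3·2^n = 50331648 and 5n^5 = 39813120, so 50331648 ≥ 39813120.
Inductive step: suppose the statement holds for some m ≥ 24, so 3·2^m ≥ 5m^5.
Then 3·2^(m + 1) = 2·(3·2^m) ≥ 2·(5m^5).
Also, for m ≥ 24 we have 2·(5m^5) ≥ 5(m+1)^5, since 2 ≥ (1 + 1/m)^5 for all m ≥ 24.
Combining, 3·2^(m + 1) ≥ 5(m+1)^5.
Hence, by induction on n, the claim holds for every n ≥ 24.
Hence the smallest such n₀ is 24.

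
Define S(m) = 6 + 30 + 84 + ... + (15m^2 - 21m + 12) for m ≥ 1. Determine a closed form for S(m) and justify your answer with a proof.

S(m) = m(5m^2 - 3m + 4)

We claim S(m) = m(5m^2 - 3m + 4) for all m ≥ 1.
Base step (m = 1): S(1) = 6, and the closed form gives 6. They agree.
For the inductive step, assume it holds for an arbitrary j ≥ 1, so S(j) = j(5j^2 - 3j + 4).
Then S(j+1) = S(j) + (15j^2 + 9j + 6) = (j(5j^2 - 3j + 4)) + (15j^2 + 9j + 6).
Simplifying, S(j+1) = (j + 1)(5j^2 + 7j + 6) = (j+1)(5(j+1)^2 - 3(j+1) + 4),
which is the closed form with m = j+1.
Hence, by induction on m, the claim holds for every m ≥ 1.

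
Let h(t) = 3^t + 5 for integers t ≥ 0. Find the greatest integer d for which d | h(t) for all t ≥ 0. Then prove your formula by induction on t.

Computing the first values: h(0) = 6 and h(1) = 8; gcd(6, 8) = 2, so d ≤ 2.
We prove 2 | 3^t + 5 for all t ≥ 0 by induction on t.
When t = 0: h(0) = 6 = 2·(3), so 2 | h(0).
For the inductive step, assume it holds for an arbitrary p ≥ 0, i.e. 2 | h(p). Then
h(p+1) = 3^(p+1) + 5 = 3·(3^p + 5) - 10 = 3·h(p) - 10. The first term is divisible by 2 by the inductive hypothesis, and -10 is divisible by 2. Hence 2 | h(p+1).
This completes the induction.
Therefore the largest such d is 2.

d = 2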